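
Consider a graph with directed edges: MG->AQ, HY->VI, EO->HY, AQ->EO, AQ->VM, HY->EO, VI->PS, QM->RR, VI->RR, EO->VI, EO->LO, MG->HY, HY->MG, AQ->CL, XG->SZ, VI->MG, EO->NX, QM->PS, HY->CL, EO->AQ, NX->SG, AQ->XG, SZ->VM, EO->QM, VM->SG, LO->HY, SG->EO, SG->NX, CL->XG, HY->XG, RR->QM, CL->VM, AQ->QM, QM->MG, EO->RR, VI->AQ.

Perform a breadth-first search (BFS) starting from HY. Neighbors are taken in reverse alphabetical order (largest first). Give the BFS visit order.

HY, XG, VI, MG, EO, CL, SZ, RR, PS, AQ, QM, NX, LO, VM, SG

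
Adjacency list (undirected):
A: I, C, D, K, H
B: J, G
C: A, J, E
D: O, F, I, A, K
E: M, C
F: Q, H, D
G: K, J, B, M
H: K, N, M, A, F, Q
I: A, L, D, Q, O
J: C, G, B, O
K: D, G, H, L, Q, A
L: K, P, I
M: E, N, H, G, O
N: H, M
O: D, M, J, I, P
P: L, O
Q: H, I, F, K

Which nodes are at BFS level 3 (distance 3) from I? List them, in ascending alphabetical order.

Level 0: I
Level 1: A, D, L, O, Q
Level 2: C, F, H, J, K, M, P
Level 3: B, E, G, N

B, E, G, N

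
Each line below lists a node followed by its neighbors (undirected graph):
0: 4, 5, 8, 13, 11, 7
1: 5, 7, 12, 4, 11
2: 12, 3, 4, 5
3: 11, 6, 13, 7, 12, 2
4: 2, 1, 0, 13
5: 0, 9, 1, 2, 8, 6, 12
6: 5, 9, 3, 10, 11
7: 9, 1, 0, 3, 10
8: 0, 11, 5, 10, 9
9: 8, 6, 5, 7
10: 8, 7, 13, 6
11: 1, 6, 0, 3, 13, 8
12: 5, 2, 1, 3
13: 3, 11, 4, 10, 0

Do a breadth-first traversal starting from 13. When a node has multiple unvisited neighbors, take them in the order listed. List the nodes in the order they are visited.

13 3 11 4 10 0 6 7 12 2 1 8 5 9

Visit 13; enqueue 3, 11, 4, 10, 0 → queue [3, 11, 4, 10, 0]
Visit 3; enqueue 6, 7, 12, 2 → queue [11, 4, 10, 0, 6, 7, 12, 2]
Visit 11; enqueue 1, 8 → queue [4, 10, 0, 6, 7, 12, 2, 1, 8]
Visit 4 → queue [10, 0, 6, 7, 12, 2, 1, 8]
Visit 10 → queue [0, 6, 7, 12, 2, 1, 8]
Visit 0; enqueue 5 → queue [6, 7, 12, 2, 1, 8, 5]
Visit 6; enqueue 9 → queue [7, 12, 2, 1, 8, 5, 9]
Visit 7 → queue [12, 2, 1, 8, 5, 9]
Visit 12 → queue [2, 1, 8, 5, 9]
Visit 2 → queue [1, 8, 5, 9]
Visit 1 → queue [8, 5, 9]
Visit 8 → queue [5, 9]
Visit 5 → queue [9]
Visit 9 → queue []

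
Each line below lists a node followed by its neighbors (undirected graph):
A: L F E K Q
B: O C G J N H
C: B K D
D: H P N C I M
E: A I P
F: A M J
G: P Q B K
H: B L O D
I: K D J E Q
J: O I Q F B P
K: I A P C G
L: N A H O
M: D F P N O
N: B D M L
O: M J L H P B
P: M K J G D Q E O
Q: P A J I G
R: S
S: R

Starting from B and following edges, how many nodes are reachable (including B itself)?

BFS from B visits: B, O, C, G, J, N, H, M, L, P, K, D, Q, I, F, A, E
Reachable nodes: 17 of 19 total.

17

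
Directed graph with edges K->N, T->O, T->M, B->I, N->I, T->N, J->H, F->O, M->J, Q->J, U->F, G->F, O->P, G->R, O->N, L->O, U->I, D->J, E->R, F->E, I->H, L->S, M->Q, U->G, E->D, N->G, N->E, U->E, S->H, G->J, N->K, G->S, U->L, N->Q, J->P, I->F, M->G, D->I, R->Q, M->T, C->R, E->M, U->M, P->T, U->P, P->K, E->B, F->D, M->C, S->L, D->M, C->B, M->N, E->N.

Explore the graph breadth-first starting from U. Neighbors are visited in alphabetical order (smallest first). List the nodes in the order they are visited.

U, E, F, G, I, L, M, P, B, D, N, R, O, J, S, H, C, Q, T, K

Visit U; enqueue E, F, G, I, L, M, P → queue [E, F, G, I, L, M, P]
Visit E; enqueue B, D, N, R → queue [F, G, I, L, M, P, B, D, N, R]
Visit F; enqueue O → queue [G, I, L, M, P, B, D, N, R, O]
Visit G; enqueue J, S → queue [I, L, M, P, B, D, N, R, O, J, S]
Visit I; enqueue H → queue [L, M, P, B, D, N, R, O, J, S, H]
Visit L → queue [M, P, B, D, N, R, O, J, S, H]
Visit M; enqueue C, Q, T → queue [P, B, D, N, R, O, J, S, H, C, Q, T]
Visit P; enqueue K → queue [B, D, N, R, O, J, S, H, C, Q, T, K]
Visit B → queue [D, N, R, O, J, S, H, C, Q, T, K]
Visit D → queue [N, R, O, J, S, H, C, Q, T, K]
Visit N → queue [R, O, J, S, H, C, Q, T, K]
Visit R → queue [O, J, S, H, C, Q, T, K]
Visit O → queue [J, S, H, C, Q, T, K]
Visit J → queue [S, H, C, Q, T, K]
Visit S → queue [H, C, Q, T, K]
Visit H → queue [C, Q, T, K]
Visit C → queue [Q, T, K]
Visit Q → queue [T, K]
Visit T → queue [K]
Visit K → queue []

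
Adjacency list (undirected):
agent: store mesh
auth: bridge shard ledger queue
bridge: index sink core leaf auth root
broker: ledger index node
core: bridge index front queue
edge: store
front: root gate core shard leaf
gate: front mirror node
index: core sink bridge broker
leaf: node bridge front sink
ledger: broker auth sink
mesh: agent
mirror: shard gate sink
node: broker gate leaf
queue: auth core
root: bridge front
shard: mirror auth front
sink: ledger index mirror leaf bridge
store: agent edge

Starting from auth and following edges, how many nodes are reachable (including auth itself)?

15

BFS from auth visits: auth, bridge, shard, ledger, queue, index, sink, core, leaf, root, mirror, front, broker, node, gate
Reachable nodes: 15 of 19 total.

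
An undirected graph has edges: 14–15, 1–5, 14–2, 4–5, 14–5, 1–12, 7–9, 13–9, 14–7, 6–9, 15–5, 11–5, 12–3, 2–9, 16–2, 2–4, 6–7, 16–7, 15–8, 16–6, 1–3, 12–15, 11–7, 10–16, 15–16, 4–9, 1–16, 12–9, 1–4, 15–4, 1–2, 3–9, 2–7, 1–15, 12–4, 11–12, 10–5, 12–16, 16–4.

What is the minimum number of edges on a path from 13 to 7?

2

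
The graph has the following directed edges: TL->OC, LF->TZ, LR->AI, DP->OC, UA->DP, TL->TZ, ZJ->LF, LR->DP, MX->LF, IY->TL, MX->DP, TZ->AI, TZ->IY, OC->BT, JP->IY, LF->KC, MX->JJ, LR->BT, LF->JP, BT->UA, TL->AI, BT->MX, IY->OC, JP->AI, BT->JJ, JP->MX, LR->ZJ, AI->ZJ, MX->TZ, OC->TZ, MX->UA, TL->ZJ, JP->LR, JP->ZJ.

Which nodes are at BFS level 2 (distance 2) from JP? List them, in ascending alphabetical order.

BT, DP, JJ, LF, OC, TL, TZ, UA

Level 0: JP
Level 1: AI, IY, LR, MX, ZJ
Level 2: BT, DP, JJ, LF, OC, TL, TZ, UA
Level 3: KC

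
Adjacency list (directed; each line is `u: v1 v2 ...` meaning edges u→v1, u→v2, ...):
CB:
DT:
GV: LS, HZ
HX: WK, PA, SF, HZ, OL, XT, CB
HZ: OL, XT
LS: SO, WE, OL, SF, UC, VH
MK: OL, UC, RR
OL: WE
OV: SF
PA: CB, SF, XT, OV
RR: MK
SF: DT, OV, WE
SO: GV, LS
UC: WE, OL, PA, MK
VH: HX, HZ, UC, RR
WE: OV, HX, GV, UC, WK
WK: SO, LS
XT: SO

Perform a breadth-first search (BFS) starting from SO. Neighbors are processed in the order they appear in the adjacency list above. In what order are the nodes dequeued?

Visit SO; enqueue GV, LS → queue [GV, LS]
Visit GV; enqueue HZ → queue [LS, HZ]
Visit LS; enqueue WE, OL, SF, UC, VH → queue [HZ, WE, OL, SF, UC, VH]
Visit HZ; enqueue XT → queue [WE, OL, SF, UC, VH, XT]
Visit WE; enqueue OV, HX, WK → queue [OL, SF, UC, VH, XT, OV, HX, WK]
Visit OL → queue [SF, UC, VH, XT, OV, HX, WK]
Visit SF; enqueue DT → queue [UC, VH, XT, OV, HX, WK, DT]
Visit UC; enqueue PA, MK → queue [VH, XT, OV, HX, WK, DT, PA, MK]
Visit VH; enqueue RR → queue [XT, OV, HX, WK, DT, PA, MK, RR]
Visit XT → queue [OV, HX, WK, DT, PA, MK, RR]
Visit OV → queue [HX, WK, DT, PA, MK, RR]
Visit HX; enqueue CB → queue [WK, DT, PA, MK, RR, CB]
Visit WK → queue [DT, PA, MK, RR, CB]
Visit DT → queue [PA, MK, RR, CB]
Visit PA → queue [MK, RR, CB]
Visit MK → queue [RR, CB]
Visit RR → queue [CB]
Visit CB → queue []

SO → GV → LS → HZ → WE → OL → SF → UC → VH → XT → OV → HX → WK → DT → PA → MK → RR → CB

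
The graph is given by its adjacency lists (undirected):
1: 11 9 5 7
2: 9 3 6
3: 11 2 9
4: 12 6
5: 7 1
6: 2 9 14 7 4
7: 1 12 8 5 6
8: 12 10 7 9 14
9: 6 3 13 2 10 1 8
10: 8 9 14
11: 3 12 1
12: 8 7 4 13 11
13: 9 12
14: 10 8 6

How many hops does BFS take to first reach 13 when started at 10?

Level 0: 10
Level 1: 8, 9, 14
Level 2: 1, 2, 3, 6, 7, 12, 13
Level 3: 4, 5, 11
13 first appears at level 2.

2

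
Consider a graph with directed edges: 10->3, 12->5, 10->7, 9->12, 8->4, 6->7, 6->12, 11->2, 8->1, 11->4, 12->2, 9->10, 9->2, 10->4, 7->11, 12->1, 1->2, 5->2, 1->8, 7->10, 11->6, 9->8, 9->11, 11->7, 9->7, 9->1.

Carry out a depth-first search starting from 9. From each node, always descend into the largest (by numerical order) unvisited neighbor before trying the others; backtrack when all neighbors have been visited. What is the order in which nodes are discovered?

9 → 12 → 5 → 2 → 1 → 8 → 4 → 11 → 7 → 10 → 3 → 6

Visit 9
9 → 12
12 → 5
5 → 2
12 → 1
1 → 8
8 → 4
9 → 11
11 → 7
7 → 10
10 → 3
11 → 6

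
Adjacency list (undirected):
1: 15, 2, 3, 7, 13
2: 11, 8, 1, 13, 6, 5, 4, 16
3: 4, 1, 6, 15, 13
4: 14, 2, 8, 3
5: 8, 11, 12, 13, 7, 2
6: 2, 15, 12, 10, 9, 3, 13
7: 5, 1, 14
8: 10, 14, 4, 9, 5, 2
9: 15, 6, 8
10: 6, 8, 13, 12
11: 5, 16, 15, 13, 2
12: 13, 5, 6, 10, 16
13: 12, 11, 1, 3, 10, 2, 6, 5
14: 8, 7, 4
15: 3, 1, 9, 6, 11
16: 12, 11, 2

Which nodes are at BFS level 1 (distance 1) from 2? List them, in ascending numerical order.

1, 4, 5, 6, 8, 11, 13, 16

Level 0: 2
Level 1: 1, 4, 5, 6, 8, 11, 13, 16
Level 2: 3, 7, 9, 10, 12, 14, 15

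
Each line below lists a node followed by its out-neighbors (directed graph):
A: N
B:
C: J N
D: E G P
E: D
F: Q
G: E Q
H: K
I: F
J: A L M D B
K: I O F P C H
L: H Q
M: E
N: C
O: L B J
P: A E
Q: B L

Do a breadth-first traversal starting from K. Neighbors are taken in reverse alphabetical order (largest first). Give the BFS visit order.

K, P, O, I, H, F, C, E, A, L, J, B, Q, N, D, M, G

Visit K; enqueue P, O, I, H, F, C → queue [P, O, I, H, F, C]
Visit P; enqueue E, A → queue [O, I, H, F, C, E, A]
Visit O; enqueue L, J, B → queue [I, H, F, C, E, A, L, J, B]
Visit I → queue [H, F, C, E, A, L, J, B]
Visit H → queue [F, C, E, A, L, J, B]
Visit F; enqueue Q → queue [C, E, A, L, J, B, Q]
Visit C; enqueue N → queue [E, A, L, J, B, Q, N]
Visit E; enqueue D → queue [A, L, J, B, Q, N, D]
Visit A → queue [L, J, B, Q, N, D]
Visit L → queue [J, B, Q, N, D]
Visit J; enqueue M → queue [B, Q, N, D, M]
Visit B → queue [Q, N, D, M]
Visit Q → queue [N, D, M]
Visit N → queue [D, M]
Visit D; enqueue G → queue [M, G]
Visit M → queue [G]
Visit G → queue []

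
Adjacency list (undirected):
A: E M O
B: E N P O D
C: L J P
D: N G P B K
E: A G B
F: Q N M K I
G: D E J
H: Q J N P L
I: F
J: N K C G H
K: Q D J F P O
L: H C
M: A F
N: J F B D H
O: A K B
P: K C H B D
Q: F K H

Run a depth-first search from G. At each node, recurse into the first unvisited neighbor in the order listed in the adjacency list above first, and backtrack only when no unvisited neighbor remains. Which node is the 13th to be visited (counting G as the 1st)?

C

Visit G
G → D
D → N
N → J
J → K
K → Q
Q → F
F → M
M → A
A → E
E → B
B → P
P → C
C → L
L → H
B → O
F → I

Visit order: G, D, N, J, K, Q, F, M, A, E, B, P, C, L, H, O, I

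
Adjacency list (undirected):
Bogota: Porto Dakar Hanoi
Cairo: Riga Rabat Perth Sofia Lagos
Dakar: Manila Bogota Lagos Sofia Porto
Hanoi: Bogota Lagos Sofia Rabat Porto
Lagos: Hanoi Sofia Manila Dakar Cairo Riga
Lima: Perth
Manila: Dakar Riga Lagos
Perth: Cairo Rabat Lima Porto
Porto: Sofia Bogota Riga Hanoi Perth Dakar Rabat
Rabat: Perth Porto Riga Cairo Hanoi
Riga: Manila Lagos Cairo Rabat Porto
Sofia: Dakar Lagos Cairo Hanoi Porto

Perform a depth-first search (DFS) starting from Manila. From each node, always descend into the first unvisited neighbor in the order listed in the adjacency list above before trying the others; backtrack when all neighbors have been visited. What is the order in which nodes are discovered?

Visit Manila
Manila → Dakar
Dakar → Bogota
Bogota → Porto
Porto → Sofia
Sofia → Lagos
Lagos → Hanoi
Hanoi → Rabat
Rabat → Perth
Perth → Cairo
Cairo → Riga
Perth → Lima

Manila, Dakar, Bogota, Porto, Sofia, Lagos, Hanoi, Rabat, Perth, Cairo, Riga, Lima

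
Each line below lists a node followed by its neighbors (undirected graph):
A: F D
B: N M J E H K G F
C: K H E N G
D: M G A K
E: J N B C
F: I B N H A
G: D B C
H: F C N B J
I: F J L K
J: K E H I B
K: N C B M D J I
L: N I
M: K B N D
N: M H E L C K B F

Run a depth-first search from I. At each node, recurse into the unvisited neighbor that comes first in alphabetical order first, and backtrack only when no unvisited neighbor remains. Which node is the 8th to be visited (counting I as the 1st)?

C

Visit I
I → F
F → A
A → D
D → G
G → B
B → E
E → C
C → H
H → J
J → K
K → M
M → N
N → L

Visit order: I, F, A, D, G, B, E, C, H, J, K, M, N, L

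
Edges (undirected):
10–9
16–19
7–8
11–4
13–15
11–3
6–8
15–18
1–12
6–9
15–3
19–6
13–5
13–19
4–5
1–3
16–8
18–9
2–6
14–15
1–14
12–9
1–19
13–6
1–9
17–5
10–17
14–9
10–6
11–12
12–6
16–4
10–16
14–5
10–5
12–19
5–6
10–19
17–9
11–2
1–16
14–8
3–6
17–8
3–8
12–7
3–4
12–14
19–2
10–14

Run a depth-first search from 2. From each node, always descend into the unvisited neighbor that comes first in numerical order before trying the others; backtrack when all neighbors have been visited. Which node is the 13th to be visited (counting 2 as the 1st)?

14

Visit 2
2 → 6
6 → 3
3 → 1
1 → 9
9 → 10
10 → 5
5 → 4
4 → 11
11 → 12
12 → 7
7 → 8
8 → 14
14 → 15
15 → 13
13 → 19
19 → 16
15 → 18
8 → 17

Visit order: 2, 6, 3, 1, 9, 10, 5, 4, 11, 12, 7, 8, 14, 15, 13, 19, 16, 18, 17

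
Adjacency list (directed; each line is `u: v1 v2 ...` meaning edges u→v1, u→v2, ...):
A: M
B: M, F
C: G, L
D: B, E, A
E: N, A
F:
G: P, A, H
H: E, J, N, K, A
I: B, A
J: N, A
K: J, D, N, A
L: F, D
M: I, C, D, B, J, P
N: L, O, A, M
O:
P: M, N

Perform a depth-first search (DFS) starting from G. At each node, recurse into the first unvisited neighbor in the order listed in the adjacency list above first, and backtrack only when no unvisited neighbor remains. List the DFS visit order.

G P M I B F A C L D E N O J H K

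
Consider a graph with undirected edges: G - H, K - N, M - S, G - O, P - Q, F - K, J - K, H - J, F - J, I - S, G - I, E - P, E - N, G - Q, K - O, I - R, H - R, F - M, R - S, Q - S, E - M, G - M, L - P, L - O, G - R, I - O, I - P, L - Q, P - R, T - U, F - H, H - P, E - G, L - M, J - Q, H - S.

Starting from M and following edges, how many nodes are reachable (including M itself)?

BFS from M visits: M, E, F, G, L, S, N, P, H, J, K, I, O, Q, R
Reachable nodes: 15 of 17 total.

15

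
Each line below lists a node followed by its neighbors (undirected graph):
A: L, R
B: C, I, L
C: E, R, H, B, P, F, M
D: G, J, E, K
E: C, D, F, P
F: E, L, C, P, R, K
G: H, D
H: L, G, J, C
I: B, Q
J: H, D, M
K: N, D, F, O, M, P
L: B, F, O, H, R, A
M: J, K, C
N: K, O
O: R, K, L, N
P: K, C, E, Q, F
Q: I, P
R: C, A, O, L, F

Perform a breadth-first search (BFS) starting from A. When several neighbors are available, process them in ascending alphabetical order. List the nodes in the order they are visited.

A → L → R → B → F → H → O → C → I → E → K → P → G → J → N → M → Q → D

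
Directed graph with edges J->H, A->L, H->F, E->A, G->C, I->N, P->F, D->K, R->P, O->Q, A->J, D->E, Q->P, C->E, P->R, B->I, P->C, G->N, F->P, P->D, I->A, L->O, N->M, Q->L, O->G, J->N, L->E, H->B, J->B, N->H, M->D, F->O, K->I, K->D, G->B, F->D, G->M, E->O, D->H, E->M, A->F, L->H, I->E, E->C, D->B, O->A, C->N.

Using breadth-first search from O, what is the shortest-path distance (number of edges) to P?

2

Level 0: O
Level 1: A, G, Q
Level 2: B, C, F, J, L, M, N, P
Level 3: D, E, H, I, R
Level 4: K
P first appears at level 2.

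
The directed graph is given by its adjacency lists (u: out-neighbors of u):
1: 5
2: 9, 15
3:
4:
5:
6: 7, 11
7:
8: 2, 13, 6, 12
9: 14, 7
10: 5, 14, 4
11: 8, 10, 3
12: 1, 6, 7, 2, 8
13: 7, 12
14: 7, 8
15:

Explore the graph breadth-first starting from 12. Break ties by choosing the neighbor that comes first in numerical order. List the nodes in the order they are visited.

12 → 1 → 2 → 6 → 7 → 8 → 5 → 9 → 15 → 11 → 13 → 14 → 3 → 10 → 4

Visit 12; enqueue 1, 2, 6, 7, 8 → queue [1, 2, 6, 7, 8]
Visit 1; enqueue 5 → queue [2, 6, 7, 8, 5]
Visit 2; enqueue 9, 15 → queue [6, 7, 8, 5, 9, 15]
Visit 6; enqueue 11 → queue [7, 8, 5, 9, 15, 11]
Visit 7 → queue [8, 5, 9, 15, 11]
Visit 8; enqueue 13 → queue [5, 9, 15, 11, 13]
Visit 5 → queue [9, 15, 11, 13]
Visit 9; enqueue 14 → queue [15, 11, 13, 14]
Visit 15 → queue [11, 13, 14]
Visit 11; enqueue 3, 10 → queue [13, 14, 3, 10]
Visit 13 → queue [14, 3, 10]
Visit 14 → queue [3, 10]
Visit 3 → queue [10]
Visit 10; enqueue 4 → queue [4]
Visit 4 → queue []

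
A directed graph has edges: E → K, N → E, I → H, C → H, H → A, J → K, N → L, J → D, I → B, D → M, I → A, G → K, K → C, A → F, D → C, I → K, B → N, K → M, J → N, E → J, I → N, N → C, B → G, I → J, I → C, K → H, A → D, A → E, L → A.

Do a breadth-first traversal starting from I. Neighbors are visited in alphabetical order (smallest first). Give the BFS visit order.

I, A, B, C, H, J, K, N, D, E, F, G, M, L

Visit I; enqueue A, B, C, H, J, K, N → queue [A, B, C, H, J, K, N]
Visit A; enqueue D, E, F → queue [B, C, H, J, K, N, D, E, F]
Visit B; enqueue G → queue [C, H, J, K, N, D, E, F, G]
Visit C → queue [H, J, K, N, D, E, F, G]
Visit H → queue [J, K, N, D, E, F, G]
Visit J → queue [K, N, D, E, F, G]
Visit K; enqueue M → queue [N, D, E, F, G, M]
Visit N; enqueue L → queue [D, E, F, G, M, L]
Visit D → queue [E, F, G, M, L]
Visit E → queue [F, G, M, L]
Visit F → queue [G, M, L]
Visit G → queue [M, L]
Visit M → queue [L]
Visit L → queue []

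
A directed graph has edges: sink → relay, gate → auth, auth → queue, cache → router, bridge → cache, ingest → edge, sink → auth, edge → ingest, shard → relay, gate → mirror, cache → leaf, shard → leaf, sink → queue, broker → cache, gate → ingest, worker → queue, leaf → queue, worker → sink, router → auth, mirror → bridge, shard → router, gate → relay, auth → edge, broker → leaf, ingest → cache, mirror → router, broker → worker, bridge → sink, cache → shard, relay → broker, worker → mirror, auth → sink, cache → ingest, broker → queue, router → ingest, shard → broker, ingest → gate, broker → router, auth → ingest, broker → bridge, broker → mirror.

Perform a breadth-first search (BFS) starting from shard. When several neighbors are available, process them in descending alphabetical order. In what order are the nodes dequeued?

shard, router, relay, leaf, broker, ingest, auth, queue, worker, mirror, cache, bridge, gate, edge, sink

Visit shard; enqueue router, relay, leaf, broker → queue [router, relay, leaf, broker]
Visit router; enqueue ingest, auth → queue [relay, leaf, broker, ingest, auth]
Visit relay → queue [leaf, broker, ingest, auth]
Visit leaf; enqueue queue → queue [broker, ingest, auth, queue]
Visit broker; enqueue worker, mirror, cache, bridge → queue [ingest, auth, queue, worker, mirror, cache, bridge]
Visit ingest; enqueue gate, edge → queue [auth, queue, worker, mirror, cache, bridge, gate, edge]
Visit auth; enqueue sink → queue [queue, worker, mirror, cache, bridge, gate, edge, sink]
Visit queue → queue [worker, mirror, cache, bridge, gate, edge, sink]
Visit worker → queue [mirror, cache, bridge, gate, edge, sink]
Visit mirror → queue [cache, bridge, gate, edge, sink]
Visit cache → queue [bridge, gate, edge, sink]
Visit bridge → queue [gate, edge, sink]
Visit gate → queue [edge, sink]
Visit edge → queue [sink]
Visit sink → queue []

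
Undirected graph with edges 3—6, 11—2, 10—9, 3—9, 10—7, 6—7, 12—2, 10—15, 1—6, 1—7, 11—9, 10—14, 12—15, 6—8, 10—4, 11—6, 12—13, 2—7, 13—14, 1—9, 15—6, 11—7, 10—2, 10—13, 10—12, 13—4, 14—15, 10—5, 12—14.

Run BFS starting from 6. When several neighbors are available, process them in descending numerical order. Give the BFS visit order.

Visit 6; enqueue 15, 11, 8, 7, 3, 1 → queue [15, 11, 8, 7, 3, 1]
Visit 15; enqueue 14, 12, 10 → queue [11, 8, 7, 3, 1, 14, 12, 10]
Visit 11; enqueue 9, 2 → queue [8, 7, 3, 1, 14, 12, 10, 9, 2]
Visit 8 → queue [7, 3, 1, 14, 12, 10, 9, 2]
Visit 7 → queue [3, 1, 14, 12, 10, 9, 2]
Visit 3 → queue [1, 14, 12, 10, 9, 2]
Visit 1 → queue [14, 12, 10, 9, 2]
Visit 14; enqueue 13 → queue [12, 10, 9, 2, 13]
Visit 12 → queue [10, 9, 2, 13]
Visit 10; enqueue 5, 4 → queue [9, 2, 13, 5, 4]
Visit 9 → queue [2, 13, 5, 4]
Visit 2 → queue [13, 5, 4]
Visit 13 → queue [5, 4]
Visit 5 → queue [4]
Visit 4 → queue []

6 → 15 → 11 → 8 → 7 → 3 → 1 → 14 → 12 → 10 → 9 → 2 → 13 → 5 → 4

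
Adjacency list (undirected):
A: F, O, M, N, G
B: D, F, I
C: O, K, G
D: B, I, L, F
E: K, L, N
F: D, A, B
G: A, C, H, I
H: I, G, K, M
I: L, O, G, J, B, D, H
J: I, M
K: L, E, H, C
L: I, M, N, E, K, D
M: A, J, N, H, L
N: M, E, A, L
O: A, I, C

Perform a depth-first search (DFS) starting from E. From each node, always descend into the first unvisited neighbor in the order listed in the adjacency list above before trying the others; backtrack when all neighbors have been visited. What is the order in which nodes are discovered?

Visit E
E → K
K → L
L → I
I → O
O → A
A → F
F → D
D → B
A → M
M → J
M → N
M → H
H → G
G → C

E K L I O A F D B M J N H G C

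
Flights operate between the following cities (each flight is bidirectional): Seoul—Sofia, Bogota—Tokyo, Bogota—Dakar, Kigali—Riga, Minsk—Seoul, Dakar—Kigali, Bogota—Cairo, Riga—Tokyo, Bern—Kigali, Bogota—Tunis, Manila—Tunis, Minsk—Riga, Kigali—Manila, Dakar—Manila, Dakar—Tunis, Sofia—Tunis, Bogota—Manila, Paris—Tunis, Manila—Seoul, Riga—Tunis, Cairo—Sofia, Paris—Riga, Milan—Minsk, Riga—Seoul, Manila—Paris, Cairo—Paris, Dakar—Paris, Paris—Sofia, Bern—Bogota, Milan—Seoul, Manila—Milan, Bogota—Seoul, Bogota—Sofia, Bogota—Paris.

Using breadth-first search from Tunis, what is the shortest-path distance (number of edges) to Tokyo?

2

Level 0: Tunis
Level 1: Bogota, Dakar, Manila, Paris, Riga, Sofia
Level 2: Bern, Cairo, Kigali, Milan, Minsk, Seoul, Tokyo
Tokyo first appears at level 2.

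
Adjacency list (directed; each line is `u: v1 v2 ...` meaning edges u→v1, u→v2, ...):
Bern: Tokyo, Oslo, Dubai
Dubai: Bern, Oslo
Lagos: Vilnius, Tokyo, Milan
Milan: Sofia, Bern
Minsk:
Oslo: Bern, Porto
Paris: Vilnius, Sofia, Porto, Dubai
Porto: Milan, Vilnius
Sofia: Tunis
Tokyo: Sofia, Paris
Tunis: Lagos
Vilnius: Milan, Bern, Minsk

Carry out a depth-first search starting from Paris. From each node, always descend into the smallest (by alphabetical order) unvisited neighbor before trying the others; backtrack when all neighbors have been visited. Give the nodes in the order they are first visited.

Paris → Dubai → Bern → Oslo → Porto → Milan → Sofia → Tunis → Lagos → Tokyo → Vilnius → Minsk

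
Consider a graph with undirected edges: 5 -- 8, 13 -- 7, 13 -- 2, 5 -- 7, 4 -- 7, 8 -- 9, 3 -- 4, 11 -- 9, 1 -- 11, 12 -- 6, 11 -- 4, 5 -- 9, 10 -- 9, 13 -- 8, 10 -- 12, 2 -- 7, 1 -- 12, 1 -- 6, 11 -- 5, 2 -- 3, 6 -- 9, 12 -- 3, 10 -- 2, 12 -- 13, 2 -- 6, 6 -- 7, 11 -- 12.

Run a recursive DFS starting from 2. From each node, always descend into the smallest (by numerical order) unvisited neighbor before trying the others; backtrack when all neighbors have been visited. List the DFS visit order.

2 3 4 7 5 8 9 6 1 11 12 10 13

Visit 2
2 → 3
3 → 4
4 → 7
7 → 5
5 → 8
8 → 9
9 → 6
6 → 1
1 → 11
11 → 12
12 → 10
12 → 13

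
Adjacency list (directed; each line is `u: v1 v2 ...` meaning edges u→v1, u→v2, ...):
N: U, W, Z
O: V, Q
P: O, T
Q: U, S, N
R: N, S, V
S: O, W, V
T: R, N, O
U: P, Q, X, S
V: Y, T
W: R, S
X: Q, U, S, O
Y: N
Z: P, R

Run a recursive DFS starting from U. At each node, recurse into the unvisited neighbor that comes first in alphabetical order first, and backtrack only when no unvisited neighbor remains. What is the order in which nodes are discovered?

Visit U
U → P
P → O
O → Q
Q → N
N → W
W → R
R → S
S → V
V → T
V → Y
N → Z
U → X

U, P, O, Q, N, W, R, S, V, T, Y, Z, X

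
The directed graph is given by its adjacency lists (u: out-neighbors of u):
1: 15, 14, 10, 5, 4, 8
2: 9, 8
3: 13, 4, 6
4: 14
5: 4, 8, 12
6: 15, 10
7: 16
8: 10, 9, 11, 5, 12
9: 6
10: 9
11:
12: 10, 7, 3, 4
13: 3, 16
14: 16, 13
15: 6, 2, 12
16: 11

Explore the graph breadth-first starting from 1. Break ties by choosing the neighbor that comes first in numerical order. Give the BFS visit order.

Visit 1; enqueue 4, 5, 8, 10, 14, 15 → queue [4, 5, 8, 10, 14, 15]
Visit 4 → queue [5, 8, 10, 14, 15]
Visit 5; enqueue 12 → queue [8, 10, 14, 15, 12]
Visit 8; enqueue 9, 11 → queue [10, 14, 15, 12, 9, 11]
Visit 10 → queue [14, 15, 12, 9, 11]
Visit 14; enqueue 13, 16 → queue [15, 12, 9, 11, 13, 16]
Visit 15; enqueue 2, 6 → queue [12, 9, 11, 13, 16, 2, 6]
Visit 12; enqueue 3, 7 → queue [9, 11, 13, 16, 2, 6, 3, 7]
Visit 9 → queue [11, 13, 16, 2, 6, 3, 7]
Visit 11 → queue [13, 16, 2, 6, 3, 7]
Visit 13 → queue [16, 2, 6, 3, 7]
Visit 16 → queue [2, 6, 3, 7]
Visit 2 → queue [6, 3, 7]
Visit 6 → queue [3, 7]
Visit 3 → queue [7]
Visit 7 → queue []

1 -> 4 -> 5 -> 8 -> 10 -> 14 -> 15 -> 12 -> 9 -> 11 -> 13 -> 16 -> 2 -> 6 -> 3 -> 7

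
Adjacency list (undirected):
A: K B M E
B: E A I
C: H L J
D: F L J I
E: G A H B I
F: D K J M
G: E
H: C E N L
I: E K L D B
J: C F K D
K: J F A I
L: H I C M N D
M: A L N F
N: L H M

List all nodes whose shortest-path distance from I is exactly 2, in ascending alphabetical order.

A, C, F, G, H, J, M, N

Level 0: I
Level 1: B, D, E, K, L
Level 2: A, C, F, G, H, J, M, N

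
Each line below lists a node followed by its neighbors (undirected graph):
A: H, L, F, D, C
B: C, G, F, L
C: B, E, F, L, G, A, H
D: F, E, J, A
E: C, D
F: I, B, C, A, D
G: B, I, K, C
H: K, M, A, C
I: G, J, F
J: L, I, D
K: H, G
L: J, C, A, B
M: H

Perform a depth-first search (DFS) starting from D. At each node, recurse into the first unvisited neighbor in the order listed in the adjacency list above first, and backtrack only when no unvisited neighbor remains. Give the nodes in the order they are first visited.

Visit D
D → F
F → I
I → G
G → B
B → C
C → E
C → L
L → J
L → A
A → H
H → K
H → M

D, F, I, G, B, C, E, L, J, A, H, K, M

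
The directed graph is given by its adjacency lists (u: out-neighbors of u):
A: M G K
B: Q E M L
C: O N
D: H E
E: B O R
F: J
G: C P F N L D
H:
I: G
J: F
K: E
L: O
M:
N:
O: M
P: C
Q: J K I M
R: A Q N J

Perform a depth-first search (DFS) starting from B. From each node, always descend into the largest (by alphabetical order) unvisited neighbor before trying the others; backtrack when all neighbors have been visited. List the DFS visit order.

B, Q, M, K, E, R, N, J, F, A, G, P, C, O, L, D, H, I

Visit B
B → Q
Q → M
Q → K
K → E
E → R
R → N
R → J
J → F
R → A
A → G
G → P
P → C
C → O
G → L
G → D
D → H
Q → I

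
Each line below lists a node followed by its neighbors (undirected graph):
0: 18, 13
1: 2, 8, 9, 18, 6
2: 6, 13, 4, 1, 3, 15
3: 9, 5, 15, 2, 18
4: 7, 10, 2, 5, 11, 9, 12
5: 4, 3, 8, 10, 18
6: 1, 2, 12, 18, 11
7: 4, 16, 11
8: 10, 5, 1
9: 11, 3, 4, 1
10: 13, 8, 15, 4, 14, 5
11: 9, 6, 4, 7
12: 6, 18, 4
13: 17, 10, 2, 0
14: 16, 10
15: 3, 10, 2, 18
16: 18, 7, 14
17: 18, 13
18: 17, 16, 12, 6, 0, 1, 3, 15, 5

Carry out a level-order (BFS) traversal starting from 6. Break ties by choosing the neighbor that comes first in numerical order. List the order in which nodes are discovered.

6 1 2 11 12 18 8 9 3 4 13 15 7 0 5 16 17 10 14

Visit 6; enqueue 1, 2, 11, 12, 18 → queue [1, 2, 11, 12, 18]
Visit 1; enqueue 8, 9 → queue [2, 11, 12, 18, 8, 9]
Visit 2; enqueue 3, 4, 13, 15 → queue [11, 12, 18, 8, 9, 3, 4, 13, 15]
Visit 11; enqueue 7 → queue [12, 18, 8, 9, 3, 4, 13, 15, 7]
Visit 12 → queue [18, 8, 9, 3, 4, 13, 15, 7]
Visit 18; enqueue 0, 5, 16, 17 → queue [8, 9, 3, 4, 13, 15, 7, 0, 5, 16, 17]
Visit 8; enqueue 10 → queue [9, 3, 4, 13, 15, 7, 0, 5, 16, 17, 10]
Visit 9 → queue [3, 4, 13, 15, 7, 0, 5, 16, 17, 10]
Visit 3 → queue [4, 13, 15, 7, 0, 5, 16, 17, 10]
Visit 4 → queue [13, 15, 7, 0, 5, 16, 17, 10]
Visit 13 → queue [15, 7, 0, 5, 16, 17, 10]
Visit 15 → queue [7, 0, 5, 16, 17, 10]
Visit 7 → queue [0, 5, 16, 17, 10]
Visit 0 → queue [5, 16, 17, 10]
Visit 5 → queue [16, 17, 10]
Visit 16; enqueue 14 → queue [17, 10, 14]
Visit 17 → queue [10, 14]
Visit 10 → queue [14]
Visit 14 → queue []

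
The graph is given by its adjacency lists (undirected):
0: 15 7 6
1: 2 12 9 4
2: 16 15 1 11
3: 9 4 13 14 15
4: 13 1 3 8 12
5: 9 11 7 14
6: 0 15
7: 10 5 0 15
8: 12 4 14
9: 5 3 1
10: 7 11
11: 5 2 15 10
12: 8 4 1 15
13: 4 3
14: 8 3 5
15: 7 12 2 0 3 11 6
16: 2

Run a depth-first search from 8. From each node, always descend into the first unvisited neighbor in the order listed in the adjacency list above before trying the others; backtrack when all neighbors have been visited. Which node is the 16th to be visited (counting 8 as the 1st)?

1

Visit 8
8 → 12
12 → 4
4 → 13
13 → 3
3 → 9
9 → 5
5 → 11
11 → 2
2 → 16
2 → 15
15 → 7
7 → 10
7 → 0
0 → 6
2 → 1
5 → 14

Visit order: 8, 12, 4, 13, 3, 9, 5, 11, 2, 16, 15, 7, 10, 0, 6, 1, 14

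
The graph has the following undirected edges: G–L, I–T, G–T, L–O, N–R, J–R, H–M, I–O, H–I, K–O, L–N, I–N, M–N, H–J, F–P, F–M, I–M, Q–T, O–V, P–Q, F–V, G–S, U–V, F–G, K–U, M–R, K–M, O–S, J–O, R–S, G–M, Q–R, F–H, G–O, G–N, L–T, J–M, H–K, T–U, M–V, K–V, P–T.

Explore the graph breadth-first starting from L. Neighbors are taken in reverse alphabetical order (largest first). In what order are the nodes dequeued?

Visit L; enqueue T, O, N, G → queue [T, O, N, G]
Visit T; enqueue U, Q, P, I → queue [O, N, G, U, Q, P, I]
Visit O; enqueue V, S, K, J → queue [N, G, U, Q, P, I, V, S, K, J]
Visit N; enqueue R, M → queue [G, U, Q, P, I, V, S, K, J, R, M]
Visit G; enqueue F → queue [U, Q, P, I, V, S, K, J, R, M, F]
Visit U → queue [Q, P, I, V, S, K, J, R, M, F]
Visit Q → queue [P, I, V, S, K, J, R, M, F]
Visit P → queue [I, V, S, K, J, R, M, F]
Visit I; enqueue H → queue [V, S, K, J, R, M, F, H]
Visit V → queue [S, K, J, R, M, F, H]
Visit S → queue [K, J, R, M, F, H]
Visit K → queue [J, R, M, F, H]
Visit J → queue [R, M, F, H]
Visit R → queue [M, F, H]
Visit M → queue [F, H]
Visit F → queue [H]
Visit H → queue []

L -> T -> O -> N -> G -> U -> Q -> P -> I -> V -> S -> K -> J -> R -> M -> F -> H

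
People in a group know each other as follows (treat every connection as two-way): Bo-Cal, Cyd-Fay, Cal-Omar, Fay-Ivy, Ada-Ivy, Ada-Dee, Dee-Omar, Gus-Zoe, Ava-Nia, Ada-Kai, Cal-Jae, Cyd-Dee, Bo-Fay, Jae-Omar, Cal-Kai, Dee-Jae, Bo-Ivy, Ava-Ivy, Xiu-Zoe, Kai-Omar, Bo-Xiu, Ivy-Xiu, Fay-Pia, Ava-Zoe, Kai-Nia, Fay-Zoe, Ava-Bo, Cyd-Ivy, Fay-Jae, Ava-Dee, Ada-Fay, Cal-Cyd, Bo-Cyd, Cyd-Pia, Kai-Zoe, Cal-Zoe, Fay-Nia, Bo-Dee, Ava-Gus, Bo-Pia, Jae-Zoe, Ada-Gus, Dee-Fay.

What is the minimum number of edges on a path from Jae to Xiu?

Level 0: Jae
Level 1: Cal, Dee, Fay, Omar, Zoe
Level 2: Ada, Ava, Bo, Cyd, Gus, Ivy, Kai, Nia, Pia, Xiu
Xiu first appears at level 2.

2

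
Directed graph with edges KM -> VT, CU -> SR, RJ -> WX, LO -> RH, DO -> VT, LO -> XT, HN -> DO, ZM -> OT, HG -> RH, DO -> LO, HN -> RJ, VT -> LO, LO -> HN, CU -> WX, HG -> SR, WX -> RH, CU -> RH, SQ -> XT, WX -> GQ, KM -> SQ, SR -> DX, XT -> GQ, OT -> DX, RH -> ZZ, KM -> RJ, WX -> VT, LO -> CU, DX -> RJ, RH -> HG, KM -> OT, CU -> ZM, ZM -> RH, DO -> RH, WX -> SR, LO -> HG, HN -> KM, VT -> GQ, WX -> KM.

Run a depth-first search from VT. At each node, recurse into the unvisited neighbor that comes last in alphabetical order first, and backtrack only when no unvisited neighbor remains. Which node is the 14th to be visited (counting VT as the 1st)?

OT

Visit VT
VT → LO
LO → XT
XT → GQ
LO → RH
RH → ZZ
RH → HG
HG → SR
SR → DX
DX → RJ
RJ → WX
WX → KM
KM → SQ
KM → OT
LO → HN
HN → DO
LO → CU
CU → ZM

Visit order: VT, LO, XT, GQ, RH, ZZ, HG, SR, DX, RJ, WX, KM, SQ, OT, HN, DO, CU, ZM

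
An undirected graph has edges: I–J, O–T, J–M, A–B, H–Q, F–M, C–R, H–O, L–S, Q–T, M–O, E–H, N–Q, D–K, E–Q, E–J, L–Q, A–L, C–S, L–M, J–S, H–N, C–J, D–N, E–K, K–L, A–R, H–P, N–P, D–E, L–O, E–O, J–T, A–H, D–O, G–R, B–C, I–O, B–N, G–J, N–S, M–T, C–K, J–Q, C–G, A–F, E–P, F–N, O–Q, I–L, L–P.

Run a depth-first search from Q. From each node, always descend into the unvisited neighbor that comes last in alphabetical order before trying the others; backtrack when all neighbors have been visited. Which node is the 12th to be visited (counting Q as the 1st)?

D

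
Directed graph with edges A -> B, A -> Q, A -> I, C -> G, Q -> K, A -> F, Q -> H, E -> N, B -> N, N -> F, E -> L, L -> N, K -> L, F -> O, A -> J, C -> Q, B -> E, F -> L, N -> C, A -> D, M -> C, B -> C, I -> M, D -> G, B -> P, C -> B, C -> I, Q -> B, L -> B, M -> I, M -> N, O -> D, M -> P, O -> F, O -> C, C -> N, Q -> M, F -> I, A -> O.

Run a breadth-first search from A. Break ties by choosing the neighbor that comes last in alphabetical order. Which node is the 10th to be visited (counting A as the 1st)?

K

Visit A; enqueue Q, O, J, I, F, D, B → queue [Q, O, J, I, F, D, B]
Visit Q; enqueue M, K, H → queue [O, J, I, F, D, B, M, K, H]
Visit O; enqueue C → queue [J, I, F, D, B, M, K, H, C]
Visit J → queue [I, F, D, B, M, K, H, C]
Visit I → queue [F, D, B, M, K, H, C]
Visit F; enqueue L → queue [D, B, M, K, H, C, L]
Visit D; enqueue G → queue [B, M, K, H, C, L, G]
Visit B; enqueue P, N, E → queue [M, K, H, C, L, G, P, N, E]
Visit M → queue [K, H, C, L, G, P, N, E]
Visit K → queue [H, C, L, G, P, N, E]
Visit H → queue [C, L, G, P, N, E]
Visit C → queue [L, G, P, N, E]
Visit L → queue [G, P, N, E]
Visit G → queue [P, N, E]
Visit P → queue [N, E]
Visit N → queue [E]
Visit E → queue []

Visit order: A, Q, O, J, I, F, D, B, M, K, H, C, L, G, P, N, E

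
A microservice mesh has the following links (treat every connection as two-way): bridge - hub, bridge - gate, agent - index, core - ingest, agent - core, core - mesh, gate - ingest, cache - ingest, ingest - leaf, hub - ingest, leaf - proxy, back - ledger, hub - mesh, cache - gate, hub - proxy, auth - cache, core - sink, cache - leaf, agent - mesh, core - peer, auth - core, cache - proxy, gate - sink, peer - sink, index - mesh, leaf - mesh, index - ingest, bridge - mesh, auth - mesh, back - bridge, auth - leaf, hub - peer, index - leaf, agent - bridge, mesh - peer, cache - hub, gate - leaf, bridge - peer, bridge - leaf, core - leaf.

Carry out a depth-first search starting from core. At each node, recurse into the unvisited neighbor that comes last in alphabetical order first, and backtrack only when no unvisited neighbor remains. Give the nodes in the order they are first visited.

Visit core
core → sink
sink → peer
peer → mesh
mesh → leaf
leaf → proxy
proxy → hub
hub → ingest
ingest → index
index → agent
agent → bridge
bridge → gate
gate → cache
cache → auth
bridge → back
back → ledger

core → sink → peer → mesh → leaf → proxy → hub → ingest → index → agent → bridge → gate → cache → auth → back → ledger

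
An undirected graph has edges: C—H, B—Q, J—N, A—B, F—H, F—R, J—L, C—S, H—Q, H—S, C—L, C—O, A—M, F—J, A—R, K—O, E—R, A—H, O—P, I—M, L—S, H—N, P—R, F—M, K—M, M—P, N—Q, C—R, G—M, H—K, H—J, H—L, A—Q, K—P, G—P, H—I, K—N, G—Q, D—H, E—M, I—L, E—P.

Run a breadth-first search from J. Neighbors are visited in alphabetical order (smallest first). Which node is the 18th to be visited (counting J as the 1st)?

Visit J; enqueue F, H, L, N → queue [F, H, L, N]
Visit F; enqueue M, R → queue [H, L, N, M, R]
Visit H; enqueue A, C, D, I, K, Q, S → queue [L, N, M, R, A, C, D, I, K, Q, S]
Visit L → queue [N, M, R, A, C, D, I, K, Q, S]
Visit N → queue [M, R, A, C, D, I, K, Q, S]
Visit M; enqueue E, G, P → queue [R, A, C, D, I, K, Q, S, E, G, P]
Visit R → queue [A, C, D, I, K, Q, S, E, G, P]
Visit A; enqueue B → queue [C, D, I, K, Q, S, E, G, P, B]
Visit C; enqueue O → queue [D, I, K, Q, S, E, G, P, B, O]
Visit D → queue [I, K, Q, S, E, G, P, B, O]
Visit I → queue [K, Q, S, E, G, P, B, O]
Visit K → queue [Q, S, E, G, P, B, O]
Visit Q → queue [S, E, G, P, B, O]
Visit S → queue [E, G, P, B, O]
Visit E → queue [G, P, B, O]
Visit G → queue [P, B, O]
Visit P → queue [B, O]
Visit B → queue [O]
Visit O → queue []

Visit order: J, F, H, L, N, M, R, A, C, D, I, K, Q, S, E, G, P, B, O

B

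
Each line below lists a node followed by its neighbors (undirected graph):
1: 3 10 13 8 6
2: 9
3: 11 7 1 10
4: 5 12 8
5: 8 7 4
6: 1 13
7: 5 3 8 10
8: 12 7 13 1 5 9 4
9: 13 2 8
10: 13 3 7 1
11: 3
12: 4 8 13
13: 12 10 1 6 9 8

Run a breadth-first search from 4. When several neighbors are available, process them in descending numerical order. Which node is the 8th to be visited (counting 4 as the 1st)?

1

Visit 4; enqueue 12, 8, 5 → queue [12, 8, 5]
Visit 12; enqueue 13 → queue [8, 5, 13]
Visit 8; enqueue 9, 7, 1 → queue [5, 13, 9, 7, 1]
Visit 5 → queue [13, 9, 7, 1]
Visit 13; enqueue 10, 6 → queue [9, 7, 1, 10, 6]
Visit 9; enqueue 2 → queue [7, 1, 10, 6, 2]
Visit 7; enqueue 3 → queue [1, 10, 6, 2, 3]
Visit 1 → queue [10, 6, 2, 3]
Visit 10 → queue [6, 2, 3]
Visit 6 → queue [2, 3]
Visit 2 → queue [3]
Visit 3; enqueue 11 → queue [11]
Visit 11 → queue []

Visit order: 4, 12, 8, 5, 13, 9, 7, 1, 10, 6, 2, 3, 11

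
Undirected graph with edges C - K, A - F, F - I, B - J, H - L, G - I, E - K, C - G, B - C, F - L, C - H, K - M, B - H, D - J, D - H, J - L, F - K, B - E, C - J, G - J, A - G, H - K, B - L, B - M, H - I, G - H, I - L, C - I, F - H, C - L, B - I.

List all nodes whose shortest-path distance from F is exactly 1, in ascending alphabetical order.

A, H, I, K, L

Level 0: F
Level 1: A, H, I, K, L
Level 2: B, C, D, E, G, J, M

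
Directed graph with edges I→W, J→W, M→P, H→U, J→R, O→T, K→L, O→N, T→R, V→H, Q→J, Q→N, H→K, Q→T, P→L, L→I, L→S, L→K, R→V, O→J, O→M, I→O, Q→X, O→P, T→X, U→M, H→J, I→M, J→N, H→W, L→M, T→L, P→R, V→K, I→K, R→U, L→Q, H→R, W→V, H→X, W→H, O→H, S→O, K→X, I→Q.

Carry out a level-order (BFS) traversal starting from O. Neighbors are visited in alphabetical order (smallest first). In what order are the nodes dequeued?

O → H → J → M → N → P → T → K → R → U → W → X → L → V → I → Q → S

Visit O; enqueue H, J, M, N, P, T → queue [H, J, M, N, P, T]
Visit H; enqueue K, R, U, W, X → queue [J, M, N, P, T, K, R, U, W, X]
Visit J → queue [M, N, P, T, K, R, U, W, X]
Visit M → queue [N, P, T, K, R, U, W, X]
Visit N → queue [P, T, K, R, U, W, X]
Visit P; enqueue L → queue [T, K, R, U, W, X, L]
Visit T → queue [K, R, U, W, X, L]
Visit K → queue [R, U, W, X, L]
Visit R; enqueue V → queue [U, W, X, L, V]
Visit U → queue [W, X, L, V]
Visit W → queue [X, L, V]
Visit X → queue [L, V]
Visit L; enqueue I, Q, S → queue [V, I, Q, S]
Visit V → queue [I, Q, S]
Visit I → queue [Q, S]
Visit Q → queue [S]
Visit S → queue []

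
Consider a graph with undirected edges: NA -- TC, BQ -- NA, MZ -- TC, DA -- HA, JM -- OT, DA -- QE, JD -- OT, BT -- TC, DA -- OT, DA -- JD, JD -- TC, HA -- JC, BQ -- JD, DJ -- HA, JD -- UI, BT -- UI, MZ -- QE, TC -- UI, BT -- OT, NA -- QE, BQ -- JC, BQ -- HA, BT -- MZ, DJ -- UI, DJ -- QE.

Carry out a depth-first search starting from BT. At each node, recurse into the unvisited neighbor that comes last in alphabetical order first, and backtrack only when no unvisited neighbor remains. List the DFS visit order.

Visit BT
BT → UI
UI → TC
TC → NA
NA → QE
QE → MZ
QE → DJ
DJ → HA
HA → JC
JC → BQ
BQ → JD
JD → OT
OT → JM
OT → DA

BT, UI, TC, NA, QE, MZ, DJ, HA, JC, BQ, JD, OT, JM, DA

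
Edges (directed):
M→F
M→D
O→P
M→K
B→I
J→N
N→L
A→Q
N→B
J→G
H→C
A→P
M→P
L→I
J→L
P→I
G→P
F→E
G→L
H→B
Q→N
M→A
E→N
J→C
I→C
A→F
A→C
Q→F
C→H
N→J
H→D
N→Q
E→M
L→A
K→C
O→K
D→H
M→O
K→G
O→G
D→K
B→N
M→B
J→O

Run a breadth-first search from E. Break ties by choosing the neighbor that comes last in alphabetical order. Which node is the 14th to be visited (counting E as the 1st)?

Visit E; enqueue N, M → queue [N, M]
Visit N; enqueue Q, L, J, B → queue [M, Q, L, J, B]
Visit M; enqueue P, O, K, F, D, A → queue [Q, L, J, B, P, O, K, F, D, A]
Visit Q → queue [L, J, B, P, O, K, F, D, A]
Visit L; enqueue I → queue [J, B, P, O, K, F, D, A, I]
Visit J; enqueue G, C → queue [B, P, O, K, F, D, A, I, G, C]
Visit B → queue [P, O, K, F, D, A, I, G, C]
Visit P → queue [O, K, F, D, A, I, G, C]
Visit O → queue [K, F, D, A, I, G, C]
Visit K → queue [F, D, A, I, G, C]
Visit F → queue [D, A, I, G, C]
Visit D; enqueue H → queue [A, I, G, C, H]
Visit A → queue [I, G, C, H]
Visit I → queue [G, C, H]
Visit G → queue [C, H]
Visit C → queue [H]
Visit H → queue []

Visit order: E, N, M, Q, L, J, B, P, O, K, F, D, A, I, G, C, H

I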